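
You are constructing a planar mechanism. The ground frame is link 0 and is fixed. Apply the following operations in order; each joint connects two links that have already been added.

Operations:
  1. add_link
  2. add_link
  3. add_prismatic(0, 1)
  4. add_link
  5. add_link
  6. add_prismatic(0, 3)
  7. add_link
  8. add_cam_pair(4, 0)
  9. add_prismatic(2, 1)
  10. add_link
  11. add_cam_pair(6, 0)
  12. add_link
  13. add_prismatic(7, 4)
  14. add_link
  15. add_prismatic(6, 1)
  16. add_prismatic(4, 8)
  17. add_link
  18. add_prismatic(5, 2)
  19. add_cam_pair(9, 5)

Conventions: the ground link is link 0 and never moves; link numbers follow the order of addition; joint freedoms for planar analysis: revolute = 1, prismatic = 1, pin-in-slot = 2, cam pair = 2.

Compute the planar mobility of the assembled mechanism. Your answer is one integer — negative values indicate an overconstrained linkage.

link 0 = ground. State L|J1|J2 = 1|0|0
+link1  2|0|0
+link2  3|0|0
P(0,1) f=1→J1  3|1|0
+link3  4|1|0
+link4  5|1|0
P(0,3) f=1→J1  5|2|0
+link5  6|2|0
C(4,0) f=2→J2  6|2|1
P(2,1) f=1→J1  6|3|1
+link6  7|3|1
C(6,0) f=2→J2  7|3|2
+link7  8|3|2
P(7,4) f=1→J1  8|4|2
+link8  9|4|2
P(6,1) f=1→J1  9|5|2
P(4,8) f=1→J1  9|6|2
+link9  10|6|2
P(5,2) f=1→J1  10|7|2
C(9,5) f=2→J2  10|7|3
M = 3(10−1)−2·7−3 = 27−14−3 = 10

M = 10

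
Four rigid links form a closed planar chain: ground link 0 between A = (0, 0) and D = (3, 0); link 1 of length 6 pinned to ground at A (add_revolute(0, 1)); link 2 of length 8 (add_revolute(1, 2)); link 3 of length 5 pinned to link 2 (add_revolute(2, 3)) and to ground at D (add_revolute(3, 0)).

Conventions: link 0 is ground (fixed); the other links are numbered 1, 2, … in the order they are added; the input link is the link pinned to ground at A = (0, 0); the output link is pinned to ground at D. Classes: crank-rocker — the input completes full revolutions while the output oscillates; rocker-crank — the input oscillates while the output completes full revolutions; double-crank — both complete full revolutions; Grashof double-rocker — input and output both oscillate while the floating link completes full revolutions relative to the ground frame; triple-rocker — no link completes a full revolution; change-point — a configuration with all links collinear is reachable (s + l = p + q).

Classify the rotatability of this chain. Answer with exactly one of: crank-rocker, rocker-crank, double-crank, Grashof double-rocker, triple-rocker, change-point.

lengths: ground=3, input=6, coupler=8, output=5
sorted: s=3 (shortest), l=8 (longest), p+q=11
s + l = 11 vs p + q = 11
s + l = p + q → change-point (collinear configuration reachable)

change-point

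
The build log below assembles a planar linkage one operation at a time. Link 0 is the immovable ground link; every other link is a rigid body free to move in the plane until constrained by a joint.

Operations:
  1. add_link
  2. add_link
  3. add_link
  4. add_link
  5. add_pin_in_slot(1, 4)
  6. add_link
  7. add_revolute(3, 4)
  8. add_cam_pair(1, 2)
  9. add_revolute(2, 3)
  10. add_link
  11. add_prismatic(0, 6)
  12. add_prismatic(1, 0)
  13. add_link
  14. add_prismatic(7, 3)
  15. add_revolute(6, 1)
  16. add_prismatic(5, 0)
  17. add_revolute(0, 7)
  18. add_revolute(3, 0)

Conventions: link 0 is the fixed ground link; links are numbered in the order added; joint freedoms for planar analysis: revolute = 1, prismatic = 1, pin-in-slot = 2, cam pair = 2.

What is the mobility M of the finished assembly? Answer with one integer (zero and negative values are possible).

(L,J1,J2)=(1,0,0); link0 fixed
link1: (2,0,0)
link2: (3,0,0)
link3: (4,0,0)
link4: (5,0,0)
PS 1-4 [J2]: (5,0,1)
link5: (6,0,1)
R 3-4 [J1]: (6,1,1)
C 1-2 [J2]: (6,1,2)
R 2-3 [J1]: (6,2,2)
link6: (7,2,2)
P 0-6 [J1]: (7,3,2)
P 1-0 [J1]: (7,4,2)
link7: (8,4,2)
P 7-3 [J1]: (8,5,2)
R 6-1 [J1]: (8,6,2)
P 5-0 [J1]: (8,7,2)
R 0-7 [J1]: (8,8,2)
R 3-0 [J1]: (8,9,2)
Grübler: 3·7 − 2·9 − 2 = 1

M = 1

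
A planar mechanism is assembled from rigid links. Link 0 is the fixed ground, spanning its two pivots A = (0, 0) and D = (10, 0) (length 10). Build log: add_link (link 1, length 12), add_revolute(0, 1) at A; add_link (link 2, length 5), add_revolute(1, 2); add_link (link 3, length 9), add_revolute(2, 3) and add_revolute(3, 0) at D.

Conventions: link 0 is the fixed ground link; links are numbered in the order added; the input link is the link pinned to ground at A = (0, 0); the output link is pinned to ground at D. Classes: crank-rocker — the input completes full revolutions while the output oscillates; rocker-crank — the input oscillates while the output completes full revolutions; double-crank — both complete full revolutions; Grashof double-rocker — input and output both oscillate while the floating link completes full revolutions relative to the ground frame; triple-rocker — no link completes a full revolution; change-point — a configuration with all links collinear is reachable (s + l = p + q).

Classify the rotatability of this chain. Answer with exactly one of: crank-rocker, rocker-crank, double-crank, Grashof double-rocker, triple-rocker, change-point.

lengths: ground=10, input=12, coupler=5, output=9
sorted: s=5 (shortest), l=12 (longest), p+q=19
s + l = 17 vs p + q = 19
s + l < p + q (Grashof) with shortest = coupler link → Grashof double-rocker

Grashof double-rocker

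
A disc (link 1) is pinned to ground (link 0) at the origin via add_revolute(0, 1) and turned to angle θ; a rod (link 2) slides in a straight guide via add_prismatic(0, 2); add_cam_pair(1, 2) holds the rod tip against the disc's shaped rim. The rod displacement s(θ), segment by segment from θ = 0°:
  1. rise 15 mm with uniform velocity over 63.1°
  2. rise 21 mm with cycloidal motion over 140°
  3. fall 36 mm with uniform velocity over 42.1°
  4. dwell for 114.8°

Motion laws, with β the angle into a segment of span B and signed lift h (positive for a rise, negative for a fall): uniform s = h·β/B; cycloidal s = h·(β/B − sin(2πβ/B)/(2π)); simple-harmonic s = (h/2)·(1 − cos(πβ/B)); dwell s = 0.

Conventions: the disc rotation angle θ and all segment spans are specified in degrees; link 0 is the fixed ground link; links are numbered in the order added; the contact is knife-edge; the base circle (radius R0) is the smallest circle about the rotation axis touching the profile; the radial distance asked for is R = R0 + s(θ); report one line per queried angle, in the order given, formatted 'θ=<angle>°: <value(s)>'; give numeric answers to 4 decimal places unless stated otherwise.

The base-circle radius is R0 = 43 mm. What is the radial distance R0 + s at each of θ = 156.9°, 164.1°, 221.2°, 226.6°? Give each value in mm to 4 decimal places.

segment 1 (0° to 63.1°, uniform, h = 15) is passed completely: s = 0.0000 + (15) = 15.0000
θ = 156.9° falls in segment 2 (63.1° to 203.1°, cycloidal, h = 21): β = 156.9 − 63.1 = 93.8°, B = 140°; Δs = 21·(0.6700 − sin(2π·0.6700)/(2π)) = 16.9988; s = 15.0000 + 16.9988 = 31.9988
θ = 164.1° falls in segment 2 (63.1° to 203.1°, cycloidal, h = 21): β = 164.1 − 63.1 = 101°, B = 140°; Δs = 21·(0.7214 − sin(2π·0.7214)/(2π)) = 18.4385; s = 15.0000 + 18.4385 = 33.4385
segment 2 (63.1° to 203.1°, cycloidal, h = 21) is passed completely: s = 15.0000 + (21) = 36.0000
θ = 221.2° falls in segment 3 (203.1° to 245.2°, uniform, h = -36): β = 221.2 − 203.1 = 18.1°, B = 42.1°; Δs = -36·18.1/42.1 = -15.4774; s = 36.0000 − 15.4774 = 20.5226
θ = 226.6° falls in segment 3 (203.1° to 245.2°, uniform, h = -36): β = 226.6 − 203.1 = 23.5°, B = 42.1°; Δs = -36·23.5/42.1 = -20.0950; s = 36.0000 − 20.0950 = 15.9050
θ=156.9°: R = R0 + s = 43 + 31.9988 = 74.9988
θ=164.1°: R = R0 + s = 43 + 33.4385 = 76.4385
θ=221.2°: R = R0 + s = 43 + 20.5226 = 63.5226
θ=226.6°: R = R0 + s = 43 + 15.9050 = 58.9050

θ=156.9°: 74.9988
θ=164.1°: 76.4385
θ=221.2°: 63.5226
θ=226.6°: 58.9050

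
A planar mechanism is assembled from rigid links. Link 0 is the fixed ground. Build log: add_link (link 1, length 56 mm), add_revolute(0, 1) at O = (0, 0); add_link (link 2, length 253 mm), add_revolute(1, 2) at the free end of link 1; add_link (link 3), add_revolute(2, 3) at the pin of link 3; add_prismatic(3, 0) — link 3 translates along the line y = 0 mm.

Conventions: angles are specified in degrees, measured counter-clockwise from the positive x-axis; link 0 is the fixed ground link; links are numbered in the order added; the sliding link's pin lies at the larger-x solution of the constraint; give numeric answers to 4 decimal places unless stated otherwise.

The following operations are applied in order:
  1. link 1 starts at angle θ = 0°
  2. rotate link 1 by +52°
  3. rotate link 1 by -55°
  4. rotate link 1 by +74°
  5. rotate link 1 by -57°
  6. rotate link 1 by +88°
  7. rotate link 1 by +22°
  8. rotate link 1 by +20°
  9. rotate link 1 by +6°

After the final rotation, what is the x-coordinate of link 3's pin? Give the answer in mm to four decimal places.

geometry: r = 56 mm, L = 253 mm, e = 0 mm; θ starts at 0°
rotate link 1 by +52°: θ ← 0° +52° = 52°
rotate link 1 by -55°: θ ← 52° -55° = -3°
rotate link 1 by +74°: θ ← -3° +74° = 71°
rotate link 1 by -57°: θ ← 71° -57° = 14°
rotate link 1 by +88°: θ ← 14° +88° = 102°
rotate link 1 by +22°: θ ← 102° +22° = 124°
rotate link 1 by +20°: θ ← 124° +20° = 144°
rotate link 1 by +6°: θ ← 144° +6° = 150°
crank pin P = (r cos θ, r sin θ) = (-48.497423, 28.000000)
h = r sin θ − e = 28.000000 − 0 = 28.000000
x = r cos θ + √(L² − h²) = -48.497423 + 251.445819 = 202.948397

202.9484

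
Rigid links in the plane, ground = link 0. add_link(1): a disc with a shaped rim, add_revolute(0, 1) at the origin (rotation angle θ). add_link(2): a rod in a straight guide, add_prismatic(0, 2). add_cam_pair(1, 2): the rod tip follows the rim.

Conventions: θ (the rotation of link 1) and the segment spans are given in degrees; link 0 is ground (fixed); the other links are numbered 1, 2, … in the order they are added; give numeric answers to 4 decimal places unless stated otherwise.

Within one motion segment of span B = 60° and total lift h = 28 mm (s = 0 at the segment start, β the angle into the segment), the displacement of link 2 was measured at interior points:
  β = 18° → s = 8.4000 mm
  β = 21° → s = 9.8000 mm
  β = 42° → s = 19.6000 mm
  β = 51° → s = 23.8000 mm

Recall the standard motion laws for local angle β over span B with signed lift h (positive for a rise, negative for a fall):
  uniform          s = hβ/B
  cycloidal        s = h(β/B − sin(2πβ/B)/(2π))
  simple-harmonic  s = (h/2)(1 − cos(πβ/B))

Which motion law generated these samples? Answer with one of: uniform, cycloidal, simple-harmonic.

candidates at β/B = r: uniform s = h·r (linear in β); cycloidal s = h·(r − sin(2πr)/(2π)); simple-harmonic s = (h/2)(1 − cos(πr))
β=18°: printed 8.4000 | uniform 8.4000, cycloidal 4.1618, simple-harmonic 5.7710
β=21°: printed 9.8000 | uniform 9.8000, cycloidal 6.1947, simple-harmonic 7.6441
β=42°: printed 19.6000 | uniform 19.6000, cycloidal 23.8382, simple-harmonic 22.2290
β=51°: printed 23.8000 | uniform 23.8000, cycloidal 27.4053, simple-harmonic 26.4741
only one law matches every sample → uniform

uniform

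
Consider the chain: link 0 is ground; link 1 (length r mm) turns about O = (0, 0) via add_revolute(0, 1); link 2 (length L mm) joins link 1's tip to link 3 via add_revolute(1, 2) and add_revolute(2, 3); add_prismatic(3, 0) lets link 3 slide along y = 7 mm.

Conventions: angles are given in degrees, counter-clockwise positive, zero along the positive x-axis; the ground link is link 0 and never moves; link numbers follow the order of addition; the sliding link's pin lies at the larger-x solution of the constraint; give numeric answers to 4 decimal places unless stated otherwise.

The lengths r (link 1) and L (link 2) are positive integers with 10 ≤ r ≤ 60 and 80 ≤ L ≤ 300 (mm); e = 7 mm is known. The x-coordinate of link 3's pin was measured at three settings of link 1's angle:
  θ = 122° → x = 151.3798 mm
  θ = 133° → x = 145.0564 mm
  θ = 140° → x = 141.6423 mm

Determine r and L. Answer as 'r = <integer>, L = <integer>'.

constraint per measurement: (x − r cos θ)² + (r sin θ − e)² = L²
subtracting the θ₁ and θ₂ equations cancels the r² and L² terms:
r = (x₁² − x₂²) / (2[(x₁cos θ₁ + e sin θ₁) − (x₂cos θ₂ + e sin θ₂)]) = 47.9997 → r = 48
L² = (x₁ − r cos θ₁)² + (r sin θ₁ − e)² = 32399.9865 → L = 180.0000 → L = 180
check at θ₃=140°: x = 141.6423 (printed 141.6423) ✓

r = 48, L = 180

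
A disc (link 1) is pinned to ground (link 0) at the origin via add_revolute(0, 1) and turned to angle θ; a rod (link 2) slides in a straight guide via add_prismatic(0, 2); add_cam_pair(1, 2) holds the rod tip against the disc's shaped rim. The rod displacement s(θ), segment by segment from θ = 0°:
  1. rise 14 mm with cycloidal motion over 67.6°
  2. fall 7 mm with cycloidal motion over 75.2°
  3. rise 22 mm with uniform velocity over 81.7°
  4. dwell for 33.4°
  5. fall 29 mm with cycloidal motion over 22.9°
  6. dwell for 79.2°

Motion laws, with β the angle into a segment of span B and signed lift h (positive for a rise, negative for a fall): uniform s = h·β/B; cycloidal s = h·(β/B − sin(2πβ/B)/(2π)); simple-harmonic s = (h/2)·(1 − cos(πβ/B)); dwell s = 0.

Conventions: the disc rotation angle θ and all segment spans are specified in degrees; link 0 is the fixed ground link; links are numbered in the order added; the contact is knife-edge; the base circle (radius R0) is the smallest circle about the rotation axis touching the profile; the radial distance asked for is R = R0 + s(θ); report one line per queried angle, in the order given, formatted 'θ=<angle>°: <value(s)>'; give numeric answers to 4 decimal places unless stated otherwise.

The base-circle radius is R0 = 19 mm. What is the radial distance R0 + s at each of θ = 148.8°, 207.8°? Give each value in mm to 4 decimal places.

segment 1 (0° to 67.6°, cycloidal, h = 14) is passed completely: s = 0.0000 + (14) = 14.0000
segment 2 (67.6° to 142.8°, cycloidal, h = -7) is passed completely: s = 14.0000 + (-7) = 7.0000
θ = 148.8° falls in segment 3 (142.8° to 224.5°, uniform, h = 22): β = 148.8 − 142.8 = 6°, B = 81.7°; Δs = 22·6/81.7 = 1.6157; s = 7.0000 + 1.6157 = 8.6157
θ = 207.8° falls in segment 3 (142.8° to 224.5°, uniform, h = 22): β = 207.8 − 142.8 = 65°, B = 81.7°; Δs = 22·65/81.7 = 17.5031; s = 7.0000 + 17.5031 = 24.5031
θ=148.8°: R = R0 + s = 19 + 8.6157 = 27.6157
θ=207.8°: R = R0 + s = 19 + 24.5031 = 43.5031

θ=148.8°: 27.6157
θ=207.8°: 43.5031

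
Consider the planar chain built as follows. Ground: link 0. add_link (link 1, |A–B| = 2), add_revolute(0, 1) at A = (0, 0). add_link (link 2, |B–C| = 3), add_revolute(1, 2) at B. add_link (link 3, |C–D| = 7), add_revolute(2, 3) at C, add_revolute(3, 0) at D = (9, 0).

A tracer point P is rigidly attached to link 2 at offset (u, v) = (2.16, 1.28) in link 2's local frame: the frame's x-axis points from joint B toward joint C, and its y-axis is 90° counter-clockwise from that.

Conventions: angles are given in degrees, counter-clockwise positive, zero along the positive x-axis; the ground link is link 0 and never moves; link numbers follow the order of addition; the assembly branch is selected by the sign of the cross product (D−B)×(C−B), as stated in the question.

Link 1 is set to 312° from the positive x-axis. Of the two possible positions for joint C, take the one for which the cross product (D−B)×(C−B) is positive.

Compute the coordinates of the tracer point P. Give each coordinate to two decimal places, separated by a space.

A=(0,0), D=(9.00,0)
B = A + 2.00·(cos312°, sin312°) = (1.3383, -1.4863)
|BD| = 7.8046
circle(B,3.00) ∩ circle(D,7.00): a=1.3397, h=2.6843
  candidates: C₊=(2.1422,1.4040) cross=20.949; C₋=(3.1646,-3.8663) cross=-20.949
  branch + wants cross > 0 → take C=(2.1422,1.4040) (cross=20.949)
ex = (C−B)/|BC| = (0.2680,0.9634); ey = (-0.9634,0.2680)
P = B + 2.16·ex + 1.28·ey = (0.6839,0.9377)

0.68 0.94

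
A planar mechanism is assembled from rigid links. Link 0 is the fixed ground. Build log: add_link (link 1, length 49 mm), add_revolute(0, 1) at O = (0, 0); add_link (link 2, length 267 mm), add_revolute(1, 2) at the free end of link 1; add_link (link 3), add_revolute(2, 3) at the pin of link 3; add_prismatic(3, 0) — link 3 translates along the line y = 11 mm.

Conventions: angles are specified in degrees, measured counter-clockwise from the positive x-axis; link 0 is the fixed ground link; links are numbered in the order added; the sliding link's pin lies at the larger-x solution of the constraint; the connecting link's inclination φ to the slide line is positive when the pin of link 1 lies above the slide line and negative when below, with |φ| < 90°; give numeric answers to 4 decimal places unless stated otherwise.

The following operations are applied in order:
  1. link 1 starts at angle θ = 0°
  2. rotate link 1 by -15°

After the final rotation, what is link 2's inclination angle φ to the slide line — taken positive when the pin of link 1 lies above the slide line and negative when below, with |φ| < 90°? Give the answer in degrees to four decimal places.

geometry: r = 49 mm, L = 267 mm, e = 11 mm; θ starts at 0°
rotate link 1 by -15°: θ ← 0° -15° = -15°
h = r sin θ − e = -12.682133 − 11 = -23.682133
sin φ = h / L = -23.682133 / 267 = -0.08869713
φ = arcsin(-0.08869713) = -5.088658°

-5.0887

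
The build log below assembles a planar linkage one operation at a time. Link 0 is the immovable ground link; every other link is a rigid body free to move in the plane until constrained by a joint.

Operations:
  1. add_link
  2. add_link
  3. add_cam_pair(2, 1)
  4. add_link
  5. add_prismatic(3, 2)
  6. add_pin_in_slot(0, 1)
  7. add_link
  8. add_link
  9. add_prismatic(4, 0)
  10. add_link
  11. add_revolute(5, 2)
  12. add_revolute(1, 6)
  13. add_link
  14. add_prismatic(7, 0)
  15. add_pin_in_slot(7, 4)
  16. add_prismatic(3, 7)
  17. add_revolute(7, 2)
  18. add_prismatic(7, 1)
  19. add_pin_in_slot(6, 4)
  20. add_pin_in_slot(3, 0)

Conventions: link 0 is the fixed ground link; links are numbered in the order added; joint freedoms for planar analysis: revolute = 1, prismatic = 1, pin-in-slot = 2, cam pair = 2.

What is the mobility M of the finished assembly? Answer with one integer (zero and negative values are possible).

ground; <1,0,0>
#1 <2,0,0>
#2 <3,0,0>
C:2↔1 J2 <3,0,1>
#3 <4,0,1>
P:3↔2 J1 <4,1,1>
PS:0↔1 J2 <4,1,2>
#4 <5,1,2>
#5 <6,1,2>
P:4↔0 J1 <6,2,2>
#6 <7,2,2>
R:5↔2 J1 <7,3,2>
R:1↔6 J1 <7,4,2>
#7 <8,4,2>
P:7↔0 J1 <8,5,2>
PS:7↔4 J2 <8,5,3>
P:3↔7 J1 <8,6,3>
R:7↔2 J1 <8,7,3>
P:7↔1 J1 <8,8,3>
PS:6↔4 J2 <8,8,4>
PS:3↔0 J2 <8,8,5>
3×7 − 2×8 − 1×5 = 0

M = 0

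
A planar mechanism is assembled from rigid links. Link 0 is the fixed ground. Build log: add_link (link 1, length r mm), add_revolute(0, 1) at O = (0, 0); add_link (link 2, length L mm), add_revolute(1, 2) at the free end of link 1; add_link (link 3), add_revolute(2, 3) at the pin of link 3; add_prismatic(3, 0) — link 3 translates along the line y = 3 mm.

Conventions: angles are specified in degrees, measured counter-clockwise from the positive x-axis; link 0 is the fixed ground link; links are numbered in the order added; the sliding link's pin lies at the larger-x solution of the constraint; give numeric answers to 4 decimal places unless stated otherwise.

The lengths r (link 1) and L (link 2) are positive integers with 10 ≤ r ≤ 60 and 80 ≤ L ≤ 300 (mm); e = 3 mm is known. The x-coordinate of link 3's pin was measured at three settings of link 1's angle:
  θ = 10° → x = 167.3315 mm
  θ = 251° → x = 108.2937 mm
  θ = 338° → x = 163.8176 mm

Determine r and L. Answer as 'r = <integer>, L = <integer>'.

constraint per measurement: (x − r cos θ)² + (r sin θ − e)² = L²
subtracting the θ₁ and θ₂ equations cancels the r² and L² terms:
r = (x₁² − x₂²) / (2[(x₁cos θ₁ + e sin θ₁) − (x₂cos θ₂ + e sin θ₂)]) = 40.0000 → r = 40
L² = (x₁ − r cos θ₁)² + (r sin θ₁ − e)² = 16384.0066 → L = 128.0000 → L = 128
check at θ₃=338°: x = 163.8176 (printed 163.8176) ✓

r = 40, L = 128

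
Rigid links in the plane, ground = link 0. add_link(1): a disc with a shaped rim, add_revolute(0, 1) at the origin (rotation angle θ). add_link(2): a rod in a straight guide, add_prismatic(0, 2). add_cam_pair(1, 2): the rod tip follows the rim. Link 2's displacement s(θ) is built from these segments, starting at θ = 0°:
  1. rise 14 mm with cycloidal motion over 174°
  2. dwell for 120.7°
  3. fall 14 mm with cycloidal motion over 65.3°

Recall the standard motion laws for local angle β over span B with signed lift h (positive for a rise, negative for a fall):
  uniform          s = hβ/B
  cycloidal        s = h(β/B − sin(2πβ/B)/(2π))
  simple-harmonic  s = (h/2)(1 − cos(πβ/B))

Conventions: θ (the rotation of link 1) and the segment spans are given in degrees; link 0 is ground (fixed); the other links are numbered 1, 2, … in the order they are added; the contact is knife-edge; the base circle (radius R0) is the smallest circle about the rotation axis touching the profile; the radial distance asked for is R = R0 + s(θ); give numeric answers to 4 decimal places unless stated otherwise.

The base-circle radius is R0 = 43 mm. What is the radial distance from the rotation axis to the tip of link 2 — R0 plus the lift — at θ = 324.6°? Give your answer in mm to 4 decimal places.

segment 1 (0° to 174°, cycloidal, h = 14) is passed completely: s = 0.0000 + (14) = 14.0000
segment 2 (174° to 294.7°, dwell): s unchanged at 14.0000
θ = 324.6° falls in segment 3 (294.7° to 360°, cycloidal, h = -14): β = 324.6 − 294.7 = 29.9°, B = 65.3°; Δs = -14·(0.4579 − sin(2π·0.4579)/(2π)) = -5.8277; s = 14.0000 − 5.8277 = 8.1723
R = R0 + s = 43 + 8.1723 = 51.1723

51.1723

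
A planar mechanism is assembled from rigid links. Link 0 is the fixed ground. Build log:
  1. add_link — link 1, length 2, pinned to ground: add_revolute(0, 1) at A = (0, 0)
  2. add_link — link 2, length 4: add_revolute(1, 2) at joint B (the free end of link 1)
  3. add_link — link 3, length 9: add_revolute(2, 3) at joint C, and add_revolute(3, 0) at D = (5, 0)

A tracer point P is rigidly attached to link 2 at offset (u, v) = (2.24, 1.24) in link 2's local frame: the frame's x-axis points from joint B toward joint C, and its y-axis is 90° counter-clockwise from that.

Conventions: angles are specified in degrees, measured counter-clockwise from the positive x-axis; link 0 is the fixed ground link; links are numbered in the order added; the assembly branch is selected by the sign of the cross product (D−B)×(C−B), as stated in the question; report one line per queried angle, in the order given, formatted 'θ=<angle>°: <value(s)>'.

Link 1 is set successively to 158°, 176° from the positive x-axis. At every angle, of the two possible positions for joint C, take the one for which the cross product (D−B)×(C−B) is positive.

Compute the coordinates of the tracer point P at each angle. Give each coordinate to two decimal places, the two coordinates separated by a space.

A=(0,0), D=(5.00,0)
θ=158°: B = A + 2.00·(cos158°, sin158°) = (-1.8544, 0.7492)
θ=158°: |BD| = 6.8952
θ=158°: circle(B,4.00) ∩ circle(D,9.00): a=-1.2658, h=3.7944
θ=158°:   candidates: C₊=(-2.7004,4.6587) cross=26.163; C₋=(-3.5250,-2.8852) cross=-26.163
θ=158°:   branch + wants cross > 0 → take C=(-2.7004,4.6587) (cross=26.163)
θ=158°: ex = (C−B)/|BC| = (-0.2115,0.9774); ey = (-0.9774,-0.2115)
θ=158°: P = B + 2.24·ex + 1.24·ey = (-3.5401,2.6763)
θ=176°: B = A + 2.00·(cos176°, sin176°) = (-1.9951, 0.1395)
θ=176°: |BD| = 6.9965
θ=176°: circle(B,4.00) ∩ circle(D,9.00): a=-1.1469, h=3.8320
θ=176°:   candidates: C₊=(-3.0654,3.9937) cross=26.811; C₋=(-3.2182,-3.6689) cross=-26.811
θ=176°:   branch + wants cross > 0 → take C=(-3.0654,3.9937) (cross=26.811)
θ=176°: ex = (C−B)/|BC| = (-0.2676,0.9635); ey = (-0.9635,-0.2676)
θ=176°: P = B + 2.24·ex + 1.24·ey = (-3.7893,1.9661)

θ=158°: -3.54 2.68
θ=176°: -3.79 1.97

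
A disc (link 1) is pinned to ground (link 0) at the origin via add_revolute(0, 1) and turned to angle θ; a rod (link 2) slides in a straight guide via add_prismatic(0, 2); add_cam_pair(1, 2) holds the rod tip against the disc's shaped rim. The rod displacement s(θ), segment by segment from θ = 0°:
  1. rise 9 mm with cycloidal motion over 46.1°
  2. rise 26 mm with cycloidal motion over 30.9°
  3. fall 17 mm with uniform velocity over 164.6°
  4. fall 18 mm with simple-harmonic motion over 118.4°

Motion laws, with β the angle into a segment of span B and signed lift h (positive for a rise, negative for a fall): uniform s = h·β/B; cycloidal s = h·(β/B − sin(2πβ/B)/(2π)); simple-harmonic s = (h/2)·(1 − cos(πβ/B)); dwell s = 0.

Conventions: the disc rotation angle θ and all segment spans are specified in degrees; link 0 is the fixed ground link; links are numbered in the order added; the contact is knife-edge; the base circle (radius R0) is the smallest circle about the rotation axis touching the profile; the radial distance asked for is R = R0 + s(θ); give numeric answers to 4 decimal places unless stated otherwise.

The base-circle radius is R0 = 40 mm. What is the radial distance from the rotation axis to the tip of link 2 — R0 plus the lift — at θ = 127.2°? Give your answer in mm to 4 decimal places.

segment 1 (0° to 46.1°, cycloidal, h = 9) is passed completely: s = 0.0000 + (9) = 9.0000
segment 2 (46.1° to 77°, cycloidal, h = 26) is passed completely: s = 9.0000 + (26) = 35.0000
θ = 127.2° falls in segment 3 (77° to 241.6°, uniform, h = -17): β = 127.2 − 77 = 50.2°, B = 164.6°; Δs = -17·50.2/164.6 = -5.1847; s = 35.0000 − 5.1847 = 29.8153
R = R0 + s = 40 + 29.8153 = 69.8153

69.8153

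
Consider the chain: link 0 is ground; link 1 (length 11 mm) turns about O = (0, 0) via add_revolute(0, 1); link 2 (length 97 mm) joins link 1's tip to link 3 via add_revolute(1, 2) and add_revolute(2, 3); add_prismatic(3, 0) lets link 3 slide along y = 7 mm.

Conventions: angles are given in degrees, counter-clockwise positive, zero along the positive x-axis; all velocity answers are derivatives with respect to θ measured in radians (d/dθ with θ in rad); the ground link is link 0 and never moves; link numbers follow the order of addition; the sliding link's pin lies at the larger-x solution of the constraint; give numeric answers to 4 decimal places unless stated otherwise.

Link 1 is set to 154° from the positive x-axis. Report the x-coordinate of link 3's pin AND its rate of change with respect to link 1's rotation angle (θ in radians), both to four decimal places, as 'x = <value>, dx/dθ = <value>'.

geometry: r = 11 mm, L = 97 mm, e = 7 mm
crank pin P = (r cos θ, r sin θ) = (-9.886735, 4.822083)
h = r sin θ − e = 4.822083 − 7 = -2.177917
x = r cos θ + √(L² − h²) = -9.886735 + 96.975547 = 87.088812
dx/dθ = −r sin θ − h·r cos θ/√(L² − h²) (θ in radians; h = -2.177917) = -5.044123

x = 87.0888, dx/dθ = -5.0441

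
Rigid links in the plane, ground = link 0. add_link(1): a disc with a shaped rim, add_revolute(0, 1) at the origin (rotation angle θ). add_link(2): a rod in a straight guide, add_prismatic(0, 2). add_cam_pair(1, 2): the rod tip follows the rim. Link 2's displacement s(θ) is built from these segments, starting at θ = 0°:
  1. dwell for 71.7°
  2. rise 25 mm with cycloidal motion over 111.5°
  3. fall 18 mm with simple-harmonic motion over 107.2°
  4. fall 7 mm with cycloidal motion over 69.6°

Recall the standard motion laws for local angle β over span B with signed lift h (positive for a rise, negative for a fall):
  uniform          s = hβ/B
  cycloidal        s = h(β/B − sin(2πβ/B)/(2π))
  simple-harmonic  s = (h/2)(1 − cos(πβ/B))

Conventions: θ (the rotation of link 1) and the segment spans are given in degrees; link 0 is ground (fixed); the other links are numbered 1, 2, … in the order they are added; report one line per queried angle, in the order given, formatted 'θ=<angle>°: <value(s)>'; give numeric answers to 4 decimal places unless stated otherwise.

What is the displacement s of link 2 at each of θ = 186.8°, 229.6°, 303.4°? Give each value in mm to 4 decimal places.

segment 1 (0° to 71.7°, dwell): s unchanged at 0.0000
segment 2 (71.7° to 183.2°, cycloidal, h = 25) is passed completely: s = 0.0000 + (25) = 25.0000
θ = 186.8° falls in segment 3 (183.2° to 290.4°, simple-harmonic, h = -18): β = 186.8 − 183.2 = 3.6°, B = 107.2°; Δs = -18/2·(1 − cos(π·0.0336)) = -0.0500; s = 25.0000 − 0.0500 = 24.9500
θ = 229.6° falls in segment 3 (183.2° to 290.4°, simple-harmonic, h = -18): β = 229.6 − 183.2 = 46.4°, B = 107.2°; Δs = -18/2·(1 − cos(π·0.4328)) = -7.1150; s = 25.0000 − 7.1150 = 17.8850
segment 3 (183.2° to 290.4°, simple-harmonic, h = -18) is passed completely: s = 25.0000 + (-18) = 7.0000
θ = 303.4° falls in segment 4 (290.4° to 360°, cycloidal, h = -7): β = 303.4 − 290.4 = 13°, B = 69.6°; Δs = -7·(0.1868 − sin(2π·0.1868)/(2π)) = -0.2801; s = 7.0000 − 0.2801 = 6.7199

θ=186.8°: 24.9500
θ=229.6°: 17.8850
θ=303.4°: 6.7199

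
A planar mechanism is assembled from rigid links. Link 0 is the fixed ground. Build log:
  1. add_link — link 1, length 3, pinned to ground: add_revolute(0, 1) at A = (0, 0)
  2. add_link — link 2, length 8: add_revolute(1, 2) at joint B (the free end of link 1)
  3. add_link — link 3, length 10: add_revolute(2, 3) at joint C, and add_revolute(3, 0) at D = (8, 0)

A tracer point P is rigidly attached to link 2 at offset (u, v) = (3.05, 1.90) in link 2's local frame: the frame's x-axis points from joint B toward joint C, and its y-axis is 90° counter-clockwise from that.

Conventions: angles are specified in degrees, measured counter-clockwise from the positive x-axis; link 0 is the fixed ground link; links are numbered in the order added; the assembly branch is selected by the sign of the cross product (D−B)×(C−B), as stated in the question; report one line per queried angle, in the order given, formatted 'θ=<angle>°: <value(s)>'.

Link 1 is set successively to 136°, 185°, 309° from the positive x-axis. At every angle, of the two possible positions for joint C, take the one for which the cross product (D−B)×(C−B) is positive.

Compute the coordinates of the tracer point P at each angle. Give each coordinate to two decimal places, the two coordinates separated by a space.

A=(0,0), D=(8.00,0)
θ=136°: B = A + 3.00·(cos136°, sin136°) = (-2.1580, 2.0840)
θ=136°: |BD| = 10.3696
θ=136°: circle(B,8.00) ∩ circle(D,10.00): a=3.4489, h=7.2184
θ=136°:   candidates: C₊=(2.6712,8.4619) cross=74.851; C₋=(-0.2301,-5.6802) cross=-74.851
θ=136°:   branch + wants cross > 0 → take C=(2.6712,8.4619) (cross=74.851)
θ=136°: ex = (C−B)/|BC| = (0.6037,0.7972); ey = (-0.7972,0.6037)
θ=136°: P = B + 3.05·ex + 1.90·ey = (-1.8316,5.6625)
θ=185°: B = A + 3.00·(cos185°, sin185°) = (-2.9886, -0.2615)
θ=185°: |BD| = 10.9917
θ=185°: circle(B,8.00) ∩ circle(D,10.00): a=3.8582, h=7.0081
θ=185°:   candidates: C₊=(0.7019,6.8365) cross=77.031; C₋=(1.0353,-7.1758) cross=-77.031
θ=185°:   branch + wants cross > 0 → take C=(0.7019,6.8365) (cross=77.031)
θ=185°: ex = (C−B)/|BC| = (0.4613,0.8872); ey = (-0.8872,0.4613)
θ=185°: P = B + 3.05·ex + 1.90·ey = (-3.2674,3.3211)
θ=309°: B = A + 3.00·(cos309°, sin309°) = (1.8880, -2.3314)
θ=309°: |BD| = 6.5416
θ=309°: circle(B,8.00) ∩ circle(D,10.00): a=0.5192, h=7.9831
θ=309°:   candidates: C₊=(-0.4721,5.3125) cross=52.223; C₋=(5.2183,-9.6053) cross=-52.223
θ=309°:   branch + wants cross > 0 → take C=(-0.4721,5.3125) (cross=52.223)
θ=309°: ex = (C−B)/|BC| = (-0.2950,0.9555); ey = (-0.9555,-0.2950)
θ=309°: P = B + 3.05·ex + 1.90·ey = (-0.8273,0.0223)

θ=136°: -1.83 5.66
θ=185°: -3.27 3.32
θ=309°: -0.83 0.02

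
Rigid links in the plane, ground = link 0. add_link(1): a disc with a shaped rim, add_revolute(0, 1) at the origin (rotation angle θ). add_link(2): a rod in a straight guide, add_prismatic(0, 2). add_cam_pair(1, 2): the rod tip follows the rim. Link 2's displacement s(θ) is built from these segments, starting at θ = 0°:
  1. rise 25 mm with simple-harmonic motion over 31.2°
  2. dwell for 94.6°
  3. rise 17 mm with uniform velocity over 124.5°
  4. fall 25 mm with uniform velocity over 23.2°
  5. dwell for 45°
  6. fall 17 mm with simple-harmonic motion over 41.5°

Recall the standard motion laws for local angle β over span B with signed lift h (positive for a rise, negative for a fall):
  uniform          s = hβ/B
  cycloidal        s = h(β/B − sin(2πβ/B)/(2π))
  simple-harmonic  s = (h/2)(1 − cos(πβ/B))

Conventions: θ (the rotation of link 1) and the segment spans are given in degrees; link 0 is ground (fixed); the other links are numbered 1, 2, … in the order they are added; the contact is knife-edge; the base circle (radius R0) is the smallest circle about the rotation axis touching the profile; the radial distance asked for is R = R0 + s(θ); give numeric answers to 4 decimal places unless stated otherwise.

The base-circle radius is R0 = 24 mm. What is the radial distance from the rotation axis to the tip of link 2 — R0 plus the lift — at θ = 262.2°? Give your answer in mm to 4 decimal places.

segment 1 (0° to 31.2°, simple-harmonic, h = 25) is passed completely: s = 0.0000 + (25) = 25.0000
segment 2 (31.2° to 125.8°, dwell): s unchanged at 25.0000
segment 3 (125.8° to 250.3°, uniform, h = 17) is passed completely: s = 25.0000 + (17) = 42.0000
θ = 262.2° falls in segment 4 (250.3° to 273.5°, uniform, h = -25): β = 262.2 − 250.3 = 11.9°, B = 23.2°; Δs = -25·11.9/23.2 = -12.8233; s = 42.0000 − 12.8233 = 29.1767
R = R0 + s = 24 + 29.1767 = 53.1767

53.1767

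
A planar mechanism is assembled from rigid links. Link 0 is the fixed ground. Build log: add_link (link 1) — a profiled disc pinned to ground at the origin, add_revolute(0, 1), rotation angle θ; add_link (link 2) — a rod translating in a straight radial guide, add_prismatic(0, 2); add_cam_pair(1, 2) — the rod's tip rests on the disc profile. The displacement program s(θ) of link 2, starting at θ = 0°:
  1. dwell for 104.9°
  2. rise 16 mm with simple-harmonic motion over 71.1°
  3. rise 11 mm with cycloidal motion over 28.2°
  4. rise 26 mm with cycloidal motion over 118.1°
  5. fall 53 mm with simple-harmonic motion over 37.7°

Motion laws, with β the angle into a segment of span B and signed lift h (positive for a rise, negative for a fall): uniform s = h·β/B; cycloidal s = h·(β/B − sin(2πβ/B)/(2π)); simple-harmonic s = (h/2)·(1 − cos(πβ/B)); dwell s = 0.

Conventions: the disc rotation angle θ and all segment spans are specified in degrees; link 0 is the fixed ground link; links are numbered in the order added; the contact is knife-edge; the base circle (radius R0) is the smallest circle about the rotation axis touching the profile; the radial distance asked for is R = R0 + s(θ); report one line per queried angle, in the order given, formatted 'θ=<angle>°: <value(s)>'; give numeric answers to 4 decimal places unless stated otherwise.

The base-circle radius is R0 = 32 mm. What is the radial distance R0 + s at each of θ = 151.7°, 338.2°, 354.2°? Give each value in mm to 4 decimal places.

seg 1 [0°–104.9°] dwell: s stays 0.0000
seg 2 [104.9°–176°] simple-harmonic, h=16: θ=151.7° here. β=46.8, B=71.1. 16/2·(1 − cos(π·0.6582)) = 11.8149 → s = 11.8149
seg 2 [104.9°–176°] simple-harmonic, h=16: full span → s += 16 → s = 16.0000
seg 3 [176°–204.2°] cycloidal, h=11: full span → s += 11 → s = 27.0000
seg 4 [204.2°–322.3°] cycloidal, h=26: full span → s += 26 → s = 53.0000
seg 5 [322.3°–360°] simple-harmonic, h=-53: θ=338.2° here. β=15.9, B=37.7. -53/2·(1 − cos(π·0.4218)) = -20.0510 → s = 32.9490
seg 5 [322.3°–360°] simple-harmonic, h=-53: θ=354.2° here. β=31.9, B=37.7. -53/2·(1 − cos(π·0.8462)) = -49.9646 → s = 3.0354
θ=151.7°: R = R0 + s = 32 + 11.8149 = 43.8149
θ=338.2°: R = R0 + s = 32 + 32.9490 = 64.9490
θ=354.2°: R = R0 + s = 32 + 3.0354 = 35.0354

θ=151.7°: 43.8149
θ=338.2°: 64.9490
θ=354.2°: 35.0354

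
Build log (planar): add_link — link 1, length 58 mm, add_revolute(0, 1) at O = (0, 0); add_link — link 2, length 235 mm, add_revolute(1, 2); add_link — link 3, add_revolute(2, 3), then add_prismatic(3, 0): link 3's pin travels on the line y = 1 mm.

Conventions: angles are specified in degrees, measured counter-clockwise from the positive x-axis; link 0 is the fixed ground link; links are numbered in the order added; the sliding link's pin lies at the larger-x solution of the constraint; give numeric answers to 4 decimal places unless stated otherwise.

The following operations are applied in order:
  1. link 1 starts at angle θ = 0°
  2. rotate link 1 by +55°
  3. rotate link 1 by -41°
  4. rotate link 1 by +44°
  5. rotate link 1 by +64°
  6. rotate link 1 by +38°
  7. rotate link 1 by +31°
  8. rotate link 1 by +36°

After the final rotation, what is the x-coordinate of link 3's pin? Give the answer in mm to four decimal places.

geometry: r = 58 mm, L = 235 mm, e = 1 mm; θ starts at 0°
rotate link 1 by +55°: θ ← 0° +55° = 55°
rotate link 1 by -41°: θ ← 55° -41° = 14°
rotate link 1 by +44°: θ ← 14° +44° = 58°
rotate link 1 by +64°: θ ← 58° +64° = 122°
rotate link 1 by +38°: θ ← 122° +38° = 160°
rotate link 1 by +31°: θ ← 160° +31° = 191°
rotate link 1 by +36°: θ ← 191° +36° = 227°
crank pin P = (r cos θ, r sin θ) = (-39.555905, -42.418515)
h = r sin θ − e = -42.418515 − 1 = -43.418515
x = r cos θ + √(L² − h²) = -39.555905 + 230.954179 = 191.398274

191.3983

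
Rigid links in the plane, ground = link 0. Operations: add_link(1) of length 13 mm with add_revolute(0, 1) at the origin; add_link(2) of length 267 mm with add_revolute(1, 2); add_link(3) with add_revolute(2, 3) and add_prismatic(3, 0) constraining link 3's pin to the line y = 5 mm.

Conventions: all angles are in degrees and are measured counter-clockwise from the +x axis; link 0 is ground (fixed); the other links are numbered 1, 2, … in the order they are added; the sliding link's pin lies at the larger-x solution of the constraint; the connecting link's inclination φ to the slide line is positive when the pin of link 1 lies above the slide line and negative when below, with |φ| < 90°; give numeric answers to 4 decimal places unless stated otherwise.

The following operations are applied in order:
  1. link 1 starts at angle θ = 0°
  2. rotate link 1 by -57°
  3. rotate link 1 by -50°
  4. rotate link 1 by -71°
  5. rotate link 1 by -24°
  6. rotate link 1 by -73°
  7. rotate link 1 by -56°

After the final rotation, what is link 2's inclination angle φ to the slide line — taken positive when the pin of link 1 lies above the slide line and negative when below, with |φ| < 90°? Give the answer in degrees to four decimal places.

geometry: r = 13 mm, L = 267 mm, e = 5 mm; θ starts at 0°
rotate link 1 by -57°: θ ← 0° -57° = -57°
rotate link 1 by -50°: θ ← -57° -50° = -107°
rotate link 1 by -71°: θ ← -107° -71° = -178°
rotate link 1 by -24°: θ ← -178° -24° = -202°
rotate link 1 by -73°: θ ← -202° -73° = -275°
rotate link 1 by -56°: θ ← -275° -56° = -331°
h = r sin θ − e = 6.302525 − 5 = 1.302525
sin φ = h / L = 1.302525 / 267 = 0.00487837
φ = arcsin(0.00487837) = 0.279511°

0.2795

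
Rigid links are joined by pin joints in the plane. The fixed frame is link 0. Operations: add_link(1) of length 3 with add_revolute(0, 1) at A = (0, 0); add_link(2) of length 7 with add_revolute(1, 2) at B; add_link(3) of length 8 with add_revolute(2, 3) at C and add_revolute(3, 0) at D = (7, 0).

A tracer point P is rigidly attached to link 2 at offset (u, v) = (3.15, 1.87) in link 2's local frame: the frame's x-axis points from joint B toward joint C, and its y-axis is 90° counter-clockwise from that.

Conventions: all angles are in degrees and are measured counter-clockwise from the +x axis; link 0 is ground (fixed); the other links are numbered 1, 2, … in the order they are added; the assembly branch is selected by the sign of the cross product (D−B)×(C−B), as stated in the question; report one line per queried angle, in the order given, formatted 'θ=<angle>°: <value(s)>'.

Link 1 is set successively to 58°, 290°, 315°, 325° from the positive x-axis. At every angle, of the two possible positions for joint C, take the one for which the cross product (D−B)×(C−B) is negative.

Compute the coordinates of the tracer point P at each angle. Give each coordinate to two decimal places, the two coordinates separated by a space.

A=(0,0), D=(7.00,0)
θ=58°: B = A + 3.00·(cos58°, sin58°) = (1.5898, 2.5441)
θ=58°: |BD| = 5.9786
θ=58°: circle(B,7.00) ∩ circle(D,8.00): a=1.7348, h=6.7816
θ=58°:   candidates: C₊=(6.0455,7.9429) cross=40.544; C₋=(0.2738,-4.3310) cross=-40.544
θ=58°:   branch - wants cross < 0 → take C=(0.2738,-4.3310) (cross=-40.544)
θ=58°: ex = (C−B)/|BC| = (-0.1880,-0.9822); ey = (0.9822,-0.1880)
θ=58°: P = B + 3.15·ex + 1.87·ey = (2.8342,-0.9012)
θ=290°: B = A + 3.00·(cos290°, sin290°) = (1.0261, -2.8191)
θ=290°: |BD| = 6.6057
θ=290°: circle(B,7.00) ∩ circle(D,8.00): a=2.1675, h=6.6560
θ=290°:   candidates: C₊=(0.1457,4.1253) cross=43.967; C₋=(5.8268,-7.9135) cross=-43.967
θ=290°:   branch - wants cross < 0 → take C=(5.8268,-7.9135) (cross=-43.967)
θ=290°: ex = (C−B)/|BC| = (0.6858,-0.7278); ey = (0.7278,0.6858)
θ=290°: P = B + 3.15·ex + 1.87·ey = (4.5473,-3.8291)
θ=315°: B = A + 3.00·(cos315°, sin315°) = (2.1213, -2.1213)
θ=315°: |BD| = 5.3199
θ=315°: circle(B,7.00) ∩ circle(D,8.00): a=1.2502, h=6.8875
θ=315°:   candidates: C₊=(0.5214,4.6934) cross=36.641; C₋=(6.0142,-7.9390) cross=-36.641
θ=315°:   branch - wants cross < 0 → take C=(6.0142,-7.9390) (cross=-36.641)
θ=315°: ex = (C−B)/|BC| = (0.5561,-0.8311); ey = (0.8311,0.5561)
θ=315°: P = B + 3.15·ex + 1.87·ey = (5.4273,-3.6993)
θ=325°: B = A + 3.00·(cos325°, sin325°) = (2.4575, -1.7207)
θ=325°: |BD| = 4.8575
θ=325°: circle(B,7.00) ∩ circle(D,8.00): a=0.8848, h=6.9439
θ=325°:   candidates: C₊=(0.8251,5.0863) cross=33.730; C₋=(5.7446,-7.9009) cross=-33.730
θ=325°:   branch - wants cross < 0 → take C=(5.7446,-7.9009) (cross=-33.730)
θ=325°: ex = (C−B)/|BC| = (0.4696,-0.8829); ey = (0.8829,0.4696)
θ=325°: P = B + 3.15·ex + 1.87·ey = (5.5877,-3.6237)

θ=58°: 2.83 -0.90
θ=290°: 4.55 -3.83
θ=315°: 5.43 -3.70
θ=325°: 5.59 -3.62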